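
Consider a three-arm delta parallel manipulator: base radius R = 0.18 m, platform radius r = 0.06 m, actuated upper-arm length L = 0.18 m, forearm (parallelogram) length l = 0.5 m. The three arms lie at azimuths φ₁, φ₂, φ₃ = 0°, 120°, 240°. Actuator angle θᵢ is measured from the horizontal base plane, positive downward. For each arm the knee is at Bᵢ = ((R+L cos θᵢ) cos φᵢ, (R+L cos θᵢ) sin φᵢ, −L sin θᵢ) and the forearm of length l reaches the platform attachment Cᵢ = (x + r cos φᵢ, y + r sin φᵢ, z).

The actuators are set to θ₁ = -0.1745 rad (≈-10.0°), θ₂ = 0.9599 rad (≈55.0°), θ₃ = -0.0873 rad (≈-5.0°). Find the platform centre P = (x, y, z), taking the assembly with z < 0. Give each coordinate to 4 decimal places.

(0.1144, -0.1741, -0.4003)

arm 1 at φ=0.0°: e+L cos θ1 = 0.2973;  centre 1 = (0.2973, 0.0000, 0.0313)
φ2=120.0°: virtual centre (-0.1116, 0.1933, -0.1474), radius l
arm 3 at φ=240.0°: e+L cos θ3 = 0.2993;  centre 3 = (-0.1497, -0.2592, 0.0157)
subtract pairs → two planes through P
linear system: -0.8178x+0.3867y = -0.0178−-0.3574z; -0.8938x+-0.5184y = 0.0005−-0.0311z
det = 0.7696;  x = 0.0117+-0.2564z,  y = -0.0212+0.3820z
into |P−centre ₁|² = l²: 1.2117z² + 0.0678z + -0.1670 = 0;  Δ = 0.8142;  z = -0.4003 or 0.3444 → z<0 root = -0.4003
x = 0.1144, y = -0.1741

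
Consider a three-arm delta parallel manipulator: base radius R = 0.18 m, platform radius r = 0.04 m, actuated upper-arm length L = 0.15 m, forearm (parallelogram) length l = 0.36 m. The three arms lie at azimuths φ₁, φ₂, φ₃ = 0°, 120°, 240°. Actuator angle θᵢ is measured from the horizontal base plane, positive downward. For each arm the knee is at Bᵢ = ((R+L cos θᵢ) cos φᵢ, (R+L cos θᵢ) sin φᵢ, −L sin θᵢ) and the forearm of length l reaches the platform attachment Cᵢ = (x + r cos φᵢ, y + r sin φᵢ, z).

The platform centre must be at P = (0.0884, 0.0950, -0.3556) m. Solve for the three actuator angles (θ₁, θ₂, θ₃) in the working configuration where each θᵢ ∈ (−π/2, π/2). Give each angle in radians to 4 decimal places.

rotate P by −φ1: (0.0884, 0.0950, -0.3556)
  e−x'=0.0516;  (l²−L²−(e−x')²−y'²−z²)/2L = -0.1035
  γ=atan2(-0.3556,0.0516)=-1.4267;  ψ=arccos(-0.2879)=1.8629;  θ1=γ+ψ≈0.4362
φ2=120.0° → target in arm frame (0.0381, -0.1241)
  A=0.1019, B=-0.3556, C=(l²−L²−A²−y'²−z²)/(2L)=-0.1504
  γ=atan2(-0.3556,0.1019)=-1.2916;  ψ=arccos(-0.4067)=1.9896;  θ2=γ+ψ≈0.6980
arm 3 (φ=240.0°): x'=-0.1265, y'=0.0291
  A=0.2665, B=-0.3556, C=(l²−L²−A²−y'²−z²)/(2L)=-0.3040
  γ=atan2(-0.3556,0.2665)=-0.9277;  ψ=arccos(-0.6841)=2.3242;  θ3=γ+ψ≈1.3965

θ₁ = 0.4362, θ₂ = 0.6980, θ₃ = 1.3965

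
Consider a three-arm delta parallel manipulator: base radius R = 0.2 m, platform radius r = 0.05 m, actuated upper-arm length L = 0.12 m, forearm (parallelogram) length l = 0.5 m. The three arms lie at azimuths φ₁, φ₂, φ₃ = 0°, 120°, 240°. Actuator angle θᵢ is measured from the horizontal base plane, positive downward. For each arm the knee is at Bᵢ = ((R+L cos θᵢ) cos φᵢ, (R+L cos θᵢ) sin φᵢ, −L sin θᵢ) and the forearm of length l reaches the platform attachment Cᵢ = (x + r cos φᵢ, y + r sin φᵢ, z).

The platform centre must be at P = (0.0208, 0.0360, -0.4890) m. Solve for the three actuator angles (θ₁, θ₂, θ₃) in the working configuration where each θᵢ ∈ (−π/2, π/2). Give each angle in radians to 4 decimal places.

arm 1 (φ=0.0°): x'=0.0208, y'=0.0360
  e−x'=0.1292;  (l²−L²−(e−x')²−y'²−z²)/2L = -0.0896
  γ=atan2(-0.4890,0.1292)=-1.3125;  ψ=arccos(-0.1772)=1.7489;  θ1=γ+ψ≈0.4364
arm 2 (φ=120.0°): x'=0.0208, y'=-0.0360
  e−x'=0.1292;  (l²−L²−(e−x')²−y'²−z²)/2L = -0.0897
  √(A²+B²)=0.5058;  θ2 = -1.3124+1.7490 ≈ 0.4365
arm 3 (φ=240.0°): x'=-0.0416, y'=0.0000
  A cos θ + B sin θ = C:  0.1916·cos θ + -0.4890·sin θ = -0.1676
  γ=atan2(-0.4890,0.1916)=-1.1974;  ψ=arccos(-0.3191)=1.8956;  θ3=γ+ψ≈0.6982

θ₁ = 0.4364, θ₂ = 0.4365, θ₃ = 0.6982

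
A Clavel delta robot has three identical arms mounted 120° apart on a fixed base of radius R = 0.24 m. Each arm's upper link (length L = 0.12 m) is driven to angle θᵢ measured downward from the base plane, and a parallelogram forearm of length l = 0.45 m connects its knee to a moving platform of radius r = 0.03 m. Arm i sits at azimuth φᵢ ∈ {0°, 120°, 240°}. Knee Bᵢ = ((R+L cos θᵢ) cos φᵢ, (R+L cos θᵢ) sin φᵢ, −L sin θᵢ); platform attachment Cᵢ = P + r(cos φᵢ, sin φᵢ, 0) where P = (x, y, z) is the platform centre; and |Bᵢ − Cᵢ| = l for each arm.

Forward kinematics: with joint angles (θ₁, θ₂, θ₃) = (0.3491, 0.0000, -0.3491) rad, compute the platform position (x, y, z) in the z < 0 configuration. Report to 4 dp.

(-0.0405, -0.0198, -0.3060)

φ1=0.0°: virtual centre (0.3228, 0.0000, -0.0410), radius l
S2 = (0.3300·cos120.0°, 0.3300·sin120.0°, 0.0000) = (-0.1650, 0.2858, 0.0000)
φ3=240.0°: virtual centre (-0.1614, -0.2795, 0.0410), radius l
eliminate P² terms by subtracting sphere 1 from 2 and 3
plane₁₂: -0.9755x+0.5716y+0.0821z = 0.0030
det = 1.0988;  x = -0.0015+0.1272z,  y = 0.0027+0.0734z
quadratic in z: (1.0216)z²+(0.0000)z+(-0.0956)=0, √Δ=0.6251 → z ∈ {-0.3060, 0.3060}; z = -0.3060 (taking z<0)
x = -0.0405, y = -0.0198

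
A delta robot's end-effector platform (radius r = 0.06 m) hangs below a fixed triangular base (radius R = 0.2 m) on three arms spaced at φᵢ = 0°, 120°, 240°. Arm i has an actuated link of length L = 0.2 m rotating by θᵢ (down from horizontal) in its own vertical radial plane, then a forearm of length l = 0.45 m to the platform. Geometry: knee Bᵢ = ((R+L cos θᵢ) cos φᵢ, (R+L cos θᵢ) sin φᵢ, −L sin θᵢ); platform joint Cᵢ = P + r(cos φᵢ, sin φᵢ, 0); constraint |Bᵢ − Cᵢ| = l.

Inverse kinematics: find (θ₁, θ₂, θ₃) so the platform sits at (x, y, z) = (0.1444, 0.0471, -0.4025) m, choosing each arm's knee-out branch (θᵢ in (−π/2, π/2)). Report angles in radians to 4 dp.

rotate P by −φ1: (0.1444, 0.0471, -0.4025)
  e−x'=-0.0044;  (l²−L²−(e−x')²−y'²−z²)/2L = -0.0044
  θ1 = atan2(B,A) + arccos(C/0.4025) = -0.0001
rotate P by −φ2: (-0.0314, -0.1486, -0.4025)
  A=0.1714, B=-0.4025, C=(l²−L²−A²−y'²−z²)/(2L)=-0.1274
  θ2 = atan2(B,A) + arccos(C/0.4375) = 0.6982
arm 3 (φ=240.0°): x'=-0.1130, y'=0.1015
  A=0.2530, B=-0.4025, C=(l²−L²−A²−y'²−z²)/(2L)=-0.1845
  γ=atan2(-0.4025,0.2530)=-1.0097;  ψ=arccos(-0.3882)=1.9694;  θ3=γ+ψ≈0.9598

θ₁ = -0.0001, θ₂ = 0.6982, θ₃ = 0.9598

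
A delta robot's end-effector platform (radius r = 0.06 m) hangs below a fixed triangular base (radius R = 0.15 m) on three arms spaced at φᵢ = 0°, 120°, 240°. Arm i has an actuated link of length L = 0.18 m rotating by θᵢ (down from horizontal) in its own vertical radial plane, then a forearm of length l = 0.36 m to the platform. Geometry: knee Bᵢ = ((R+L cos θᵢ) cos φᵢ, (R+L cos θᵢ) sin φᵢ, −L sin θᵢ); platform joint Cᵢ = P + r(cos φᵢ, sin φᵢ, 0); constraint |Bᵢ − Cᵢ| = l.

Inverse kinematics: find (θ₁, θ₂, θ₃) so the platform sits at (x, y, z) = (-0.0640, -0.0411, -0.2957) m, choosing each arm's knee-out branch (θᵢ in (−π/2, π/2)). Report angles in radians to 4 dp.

φ1=0.0° → target in arm frame (-0.0640, -0.0411)
  e−x'=0.1540;  (l²−L²−(e−x')²−y'²−z²)/2L = -0.0435
  γ=atan2(-0.2957,0.1540)=-1.0906;  ψ=arccos(-0.1303)=1.7015;  θ1=γ+ψ≈0.6109
arm 2 (φ=120.0°): x'=-0.0036, y'=0.0760
  A cos θ + B sin θ = C:  0.0936·cos θ + -0.2957·sin θ = -0.0133
  √(A²+B²)=0.3102;  θ2 = -1.2643+1.6135 ≈ 0.3493
arm 3 (φ=240.0°): x'=0.0676, y'=-0.0349
  A=0.0224, B=-0.2957, C=(l²−L²−A²−y'²−z²)/(2L)=0.0223
  √(A²+B²)=0.2965;  θ3 = -1.4952+1.4954 ≈ 0.0002

θ₁ = 0.6109, θ₂ = 0.3493, θ₃ = 0.0002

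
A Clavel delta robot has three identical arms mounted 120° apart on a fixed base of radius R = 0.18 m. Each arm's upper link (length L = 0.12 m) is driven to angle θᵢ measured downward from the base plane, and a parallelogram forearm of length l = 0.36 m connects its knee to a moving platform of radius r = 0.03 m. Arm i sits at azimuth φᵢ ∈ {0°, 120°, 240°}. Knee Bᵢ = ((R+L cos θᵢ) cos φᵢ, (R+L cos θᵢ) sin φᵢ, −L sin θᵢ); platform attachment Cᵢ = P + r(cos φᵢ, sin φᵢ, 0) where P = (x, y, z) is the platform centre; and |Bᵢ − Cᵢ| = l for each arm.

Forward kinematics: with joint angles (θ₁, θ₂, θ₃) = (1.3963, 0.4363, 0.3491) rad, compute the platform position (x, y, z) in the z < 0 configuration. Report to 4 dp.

O1 = (0.1708·cos0.0°, 0.1708·sin0.0°, -0.1182) = (0.1708, 0.0000, -0.1182)
O2 = (0.2588·cos120.0°, 0.2588·sin120.0°, -0.0507) = (-0.1294, 0.2241, -0.0507)
O3 = (0.2628·cos240.0°, 0.2628·sin240.0°, -0.0410) = (-0.1314, -0.2276, -0.0410)
|O₂|²−|O₁|² = 0.0264;  |O₃|²−|O₁|² = 0.0276
[-0.6004 0.4482 0.1349]·P = 0.0264;  [-0.6044 -0.4551 0.1543]·P = 0.0276
det = 0.5442;  x = -0.0448+0.2399z,  y = -0.0011+0.0203z
quadratic in z: (1.0580)z²+(0.1329)z+(-0.0691)=0, √Δ=0.5570 → z ∈ {-0.3260, 0.2005}; z = -0.3260 (taking z<0)
x = -0.1230, y = -0.0078

(-0.1230, -0.0078, -0.3260)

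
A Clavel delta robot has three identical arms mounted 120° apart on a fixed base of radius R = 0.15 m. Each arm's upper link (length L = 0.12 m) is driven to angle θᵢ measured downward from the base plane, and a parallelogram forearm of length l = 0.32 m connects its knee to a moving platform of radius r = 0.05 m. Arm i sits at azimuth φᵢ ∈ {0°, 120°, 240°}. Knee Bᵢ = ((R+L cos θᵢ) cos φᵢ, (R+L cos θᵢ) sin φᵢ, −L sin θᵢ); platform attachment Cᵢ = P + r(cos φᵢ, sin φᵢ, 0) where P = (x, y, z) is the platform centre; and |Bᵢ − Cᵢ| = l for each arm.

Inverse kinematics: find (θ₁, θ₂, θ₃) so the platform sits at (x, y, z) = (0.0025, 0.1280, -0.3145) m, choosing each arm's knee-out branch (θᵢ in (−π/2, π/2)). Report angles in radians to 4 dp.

φ1=0.0° → target in arm frame (0.0025, 0.1280)
  A=0.0975, B=-0.3145, C=(l²−L²−A²−y'²−z²)/(2L)=-0.1533
  √(A²+B²)=0.3293;  θ1 = -1.2702+2.0552 ≈ 0.7850
arm 2 (φ=120.0°): x'=0.1096, y'=-0.0662
  A cos θ + B sin θ = C:  -0.0096·cos θ + -0.3145·sin θ = -0.0641
  √(A²+B²)=0.3146;  θ2 = -1.6013+1.7759 ≈ 0.1746
arm 3 (φ=240.0°): x'=-0.1121, y'=-0.0618
  A=0.2121, B=-0.3145, C=(l²−L²−A²−y'²−z²)/(2L)=-0.2488
  θ3 = atan2(B,A) + arccos(C/0.3793) = 1.3088

θ₁ = 0.7850, θ₂ = 0.1746, θ₃ = 1.3088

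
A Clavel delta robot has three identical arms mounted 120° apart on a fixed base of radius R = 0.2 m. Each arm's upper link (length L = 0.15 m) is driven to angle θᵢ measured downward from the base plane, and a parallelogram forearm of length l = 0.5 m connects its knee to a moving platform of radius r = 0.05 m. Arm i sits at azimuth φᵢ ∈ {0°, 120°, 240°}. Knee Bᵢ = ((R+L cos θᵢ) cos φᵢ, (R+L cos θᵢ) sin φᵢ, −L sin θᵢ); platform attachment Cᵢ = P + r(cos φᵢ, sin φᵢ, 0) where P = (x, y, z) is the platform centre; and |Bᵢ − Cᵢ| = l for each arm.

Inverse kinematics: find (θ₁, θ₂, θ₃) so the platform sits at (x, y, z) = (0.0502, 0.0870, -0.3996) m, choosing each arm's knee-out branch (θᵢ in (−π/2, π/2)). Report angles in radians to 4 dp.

θ₁ = -0.1744, θ₂ = -0.1747, θ₃ = 0.5238

arm 1 (φ=0.0°): x'=0.0502, y'=0.0870
  A cos θ + B sin θ = C:  0.0998·cos θ + -0.3996·sin θ = 0.1676
  √(A²+B²)=0.4119;  θ1 = -1.3261+1.1516 ≈ -0.1744
φ2=120.0° → target in arm frame (0.0502, -0.0870)
  A=0.0998, B=-0.3996, C=(l²−L²−A²−y'²−z²)/(2L)=0.1677
  θ2 = atan2(B,A) + arccos(C/0.4119) = -0.1747
φ3=240.0° → target in arm frame (-0.1004, 0.0000)
  e−x'=0.2504;  (l²−L²−(e−x')²−y'²−z²)/2L = 0.0170
  θ3 = atan2(B,A) + arccos(C/0.4716) = 0.5238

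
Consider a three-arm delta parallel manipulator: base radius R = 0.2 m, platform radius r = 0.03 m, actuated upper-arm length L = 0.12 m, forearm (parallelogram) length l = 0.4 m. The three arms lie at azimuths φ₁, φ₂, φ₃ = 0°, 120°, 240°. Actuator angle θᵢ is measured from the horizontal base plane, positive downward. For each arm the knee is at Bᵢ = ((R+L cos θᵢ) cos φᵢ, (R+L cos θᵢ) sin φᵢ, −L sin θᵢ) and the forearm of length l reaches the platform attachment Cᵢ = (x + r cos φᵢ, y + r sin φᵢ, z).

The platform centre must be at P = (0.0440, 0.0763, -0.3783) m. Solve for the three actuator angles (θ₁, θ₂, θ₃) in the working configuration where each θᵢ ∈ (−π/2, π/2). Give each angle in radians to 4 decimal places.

rotate P by −φ1: (0.0440, 0.0763, -0.3783)
  A=0.1260, B=-0.3783, C=(l²−L²−A²−y'²−z²)/(2L)=-0.0800
  γ=atan2(-0.3783,0.1260)=-1.2493;  ψ=arccos(-0.2007)=1.7729;  θ1=γ+ψ≈0.5236
rotate P by −φ2: (0.0441, -0.0763, -0.3783)
  A cos θ + B sin θ = C:  0.1259·cos θ + -0.3783·sin θ = -0.0799
  √(A²+B²)=0.3987;  θ2 = -1.2495+1.7726 ≈ 0.5232
arm 3 (φ=240.0°): x'=-0.0881, y'=0.0000
  A cos θ + B sin θ = C:  0.2581·cos θ + -0.3783·sin θ = -0.2671
  √(A²+B²)=0.4579;  θ3 = -0.9721+2.1937 ≈ 1.2215

θ₁ = 0.5236, θ₂ = 0.5232, θ₃ = 1.2215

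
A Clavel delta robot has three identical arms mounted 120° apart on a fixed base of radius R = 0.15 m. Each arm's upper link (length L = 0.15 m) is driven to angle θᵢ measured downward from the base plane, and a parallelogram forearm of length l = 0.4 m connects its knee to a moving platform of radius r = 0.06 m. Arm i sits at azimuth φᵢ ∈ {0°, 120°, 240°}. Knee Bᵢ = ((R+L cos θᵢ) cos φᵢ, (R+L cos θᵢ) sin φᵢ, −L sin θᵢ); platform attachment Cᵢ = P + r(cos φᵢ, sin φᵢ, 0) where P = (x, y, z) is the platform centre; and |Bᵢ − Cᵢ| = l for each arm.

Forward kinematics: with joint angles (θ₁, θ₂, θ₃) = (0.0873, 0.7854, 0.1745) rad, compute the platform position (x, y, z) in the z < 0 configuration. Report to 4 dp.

(0.0656, -0.0907, -0.3617)

arm 1 at φ=0.0°: (R−r)+L cos θ1 = 0.2394;  O1 = (0.2394, 0.0000, -0.0131)
arm 2 at φ=120.0°: (R−r)+L cos θ2 = 0.1961;  O2 = (-0.0980, 0.1698, -0.1061)
arm 3 at φ=240.0°: (R−r)+L cos θ3 = 0.2377;  O3 = (-0.1189, -0.2059, -0.0260)
eliminate P² terms by subtracting sphere 1 from 2 and 3
linear system: -0.6749x+0.3396y = -0.0078−-0.1860z; -0.7166x+-0.4117y = -0.0003−-0.0259z
det = 0.5212;  x = 0.0064+-0.1638z,  y = -0.0103+0.2221z
quadratic in z: (1.0762)z²+(0.0979)z+(-0.1054)=0, √Δ=0.6807 → z ∈ {-0.3617, 0.2708}; z = -0.3617 (taking z<0)
x = 0.0656, y = -0.0907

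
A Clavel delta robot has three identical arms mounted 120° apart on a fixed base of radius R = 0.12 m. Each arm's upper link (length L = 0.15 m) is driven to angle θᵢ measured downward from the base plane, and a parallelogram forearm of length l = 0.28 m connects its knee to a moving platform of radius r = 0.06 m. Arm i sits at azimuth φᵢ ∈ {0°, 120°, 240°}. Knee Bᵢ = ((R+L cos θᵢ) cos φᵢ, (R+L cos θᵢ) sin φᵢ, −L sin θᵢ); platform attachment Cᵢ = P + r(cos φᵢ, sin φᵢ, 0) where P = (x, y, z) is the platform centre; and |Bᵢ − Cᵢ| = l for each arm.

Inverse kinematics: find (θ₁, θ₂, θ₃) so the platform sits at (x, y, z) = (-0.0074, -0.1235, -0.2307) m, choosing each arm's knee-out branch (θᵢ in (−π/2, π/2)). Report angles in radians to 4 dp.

θ₁ = 0.5239, θ₂ = 0.9602, θ₃ = -0.1745

φ1=0.0° → target in arm frame (-0.0074, -0.1235)
  A=0.0674, B=-0.2307, C=(l²−L²−A²−y'²−z²)/(2L)=-0.0571
  θ1 = atan2(B,A) + arccos(C/0.2403) = 0.5239
arm 2 (φ=120.0°): x'=-0.1033, y'=0.0682
  e−x'=0.1633;  (l²−L²−(e−x')²−y'²−z²)/2L = -0.0954
  √(A²+B²)=0.2826;  θ2 = -0.9550+1.9151 ≈ 0.9602
φ3=240.0° → target in arm frame (0.1107, 0.0553)
  A=-0.0507, B=-0.2307, C=(l²−L²−A²−y'²−z²)/(2L)=-0.0098
  √(A²+B²)=0.2362;  θ3 = -1.7869+1.6125 ≈ -0.1745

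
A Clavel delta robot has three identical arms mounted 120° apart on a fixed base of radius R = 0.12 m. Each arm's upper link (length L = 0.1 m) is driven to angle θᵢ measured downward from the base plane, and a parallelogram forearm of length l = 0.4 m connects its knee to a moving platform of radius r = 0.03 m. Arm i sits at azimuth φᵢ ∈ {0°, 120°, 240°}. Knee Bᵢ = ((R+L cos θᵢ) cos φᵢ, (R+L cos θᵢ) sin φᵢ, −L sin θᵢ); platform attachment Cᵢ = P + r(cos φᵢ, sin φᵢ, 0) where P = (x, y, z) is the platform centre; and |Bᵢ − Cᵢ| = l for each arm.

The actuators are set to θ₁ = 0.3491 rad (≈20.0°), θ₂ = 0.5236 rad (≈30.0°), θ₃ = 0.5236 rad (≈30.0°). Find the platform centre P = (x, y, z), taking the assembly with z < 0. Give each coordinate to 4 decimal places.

φ1=0.0°: virtual centre (0.1840, 0.0000, -0.0342), radius l
centre 2 = (0.1766·cos120.0°, 0.1766·sin120.0°, -0.0500) = (-0.0883, 0.1529, -0.0500)
centre 3 = (0.1766·cos240.0°, 0.1766·sin240.0°, -0.0500) = (-0.0883, -0.1529, -0.0500)
subtract pairs → two planes through P
[-0.5445 0.3059 -0.0316]·P = -0.0013;  [-0.5445 -0.3059 -0.0316]·P = -0.0013
Cramer: x(z) = 0.0024-0.0580z;  y(z) = 0.0000+0.0000z
sphere 1 gives Az²+Bz+C=0 with A=1.0034, B=0.0895, C=-0.1259;  B²−4AC=0.5132;  roots -0.4016, 0.3124;  negative root z = -0.4016
x = 0.0257, y = 0.0000

(0.0257, 0.0000, -0.4016)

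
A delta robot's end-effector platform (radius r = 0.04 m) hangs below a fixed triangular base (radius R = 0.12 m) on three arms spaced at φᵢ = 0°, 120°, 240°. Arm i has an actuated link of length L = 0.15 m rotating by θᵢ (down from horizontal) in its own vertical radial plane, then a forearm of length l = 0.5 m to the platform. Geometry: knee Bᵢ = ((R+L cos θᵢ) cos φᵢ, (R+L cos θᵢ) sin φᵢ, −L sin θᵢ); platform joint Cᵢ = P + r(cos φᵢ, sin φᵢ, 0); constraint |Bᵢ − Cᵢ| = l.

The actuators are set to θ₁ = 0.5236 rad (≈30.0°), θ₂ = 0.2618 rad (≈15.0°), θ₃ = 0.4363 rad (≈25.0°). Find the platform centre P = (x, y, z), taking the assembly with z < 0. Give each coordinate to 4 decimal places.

O1 = (0.2099·cos0.0°, 0.2099·sin0.0°, -0.0750) = (0.2099, 0.0000, -0.0750)
O2 = (0.2249·cos120.0°, 0.2249·sin120.0°, -0.0388) = (-0.1124, 0.1948, -0.0388)
O3 = (0.2159·cos240.0°, 0.2159·sin240.0°, -0.0634) = (-0.1080, -0.1870, -0.0634)
eliminate P² terms by subtracting sphere 1 from 2 and 3
[-0.6447 0.3895 0.0724]·P = 0.0024;  [-0.6358 -0.3740 0.0232]·P = 0.0010
Cramer: x(z) = -0.0026+0.0739z;  y(z) = 0.0018-0.0635z
quadratic in z: (1.0095)z²+(0.1184)z+(-0.1992)=0, √Δ=0.9047 → z ∈ {-0.5067, 0.3895}; z = -0.5067 (taking z<0)
x = -0.0400, y = 0.0340

(-0.0400, 0.0340, -0.5067)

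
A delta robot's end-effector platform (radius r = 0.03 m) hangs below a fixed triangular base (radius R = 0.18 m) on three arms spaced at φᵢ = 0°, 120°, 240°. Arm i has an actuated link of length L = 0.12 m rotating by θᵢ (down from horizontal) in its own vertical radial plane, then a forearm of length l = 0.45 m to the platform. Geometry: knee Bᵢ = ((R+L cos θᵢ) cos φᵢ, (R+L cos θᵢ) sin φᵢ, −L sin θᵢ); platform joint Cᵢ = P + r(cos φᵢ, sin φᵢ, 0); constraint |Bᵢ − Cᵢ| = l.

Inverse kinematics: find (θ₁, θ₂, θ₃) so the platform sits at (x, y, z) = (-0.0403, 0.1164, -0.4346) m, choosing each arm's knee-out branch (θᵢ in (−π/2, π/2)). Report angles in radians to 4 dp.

arm 1 (φ=0.0°): x'=-0.0403, y'=0.1164
  A cos θ + B sin θ = C:  0.1903·cos θ + -0.4346·sin θ = -0.2106
  γ=atan2(-0.4346,0.1903)=-1.1581;  ψ=arccos(-0.4439)=2.0307;  θ1=γ+ψ≈0.8726
arm 2 (φ=120.0°): x'=0.1210, y'=-0.0233
  e−x'=0.0290;  (l²−L²−(e−x')²−y'²−z²)/2L = -0.0090
  θ2 = atan2(B,A) + arccos(C/0.4356) = 0.0874
φ3=240.0° → target in arm frame (-0.0807, -0.0931)
  A cos θ + B sin θ = C:  0.2307·cos θ + -0.4346·sin θ = -0.2610
  √(A²+B²)=0.4920;  θ3 = -1.0829+2.1300 ≈ 1.0472

θ₁ = 0.8726, θ₂ = 0.0874, θ₃ = 1.0472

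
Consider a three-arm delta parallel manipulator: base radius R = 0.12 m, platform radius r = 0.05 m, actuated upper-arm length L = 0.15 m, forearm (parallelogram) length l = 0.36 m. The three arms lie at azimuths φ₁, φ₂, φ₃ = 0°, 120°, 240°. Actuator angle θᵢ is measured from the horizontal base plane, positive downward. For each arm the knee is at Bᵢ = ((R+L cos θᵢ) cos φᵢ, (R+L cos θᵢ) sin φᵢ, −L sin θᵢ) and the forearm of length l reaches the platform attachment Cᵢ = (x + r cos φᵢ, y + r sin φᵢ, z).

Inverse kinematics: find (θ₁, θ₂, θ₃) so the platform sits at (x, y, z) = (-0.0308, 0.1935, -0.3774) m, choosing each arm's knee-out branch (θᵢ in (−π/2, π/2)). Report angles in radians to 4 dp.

θ₁ = 1.0472, θ₂ = 0.1742, θ₃ = 1.3963

φ1=0.0° → target in arm frame (-0.0308, 0.1935)
  e−x'=0.1008;  (l²−L²−(e−x')²−y'²−z²)/2L = -0.2764
  √(A²+B²)=0.3906;  θ1 = -1.3098+2.3570 ≈ 1.0472
arm 2 (φ=120.0°): x'=0.1830, y'=-0.0701
  A=-0.1130, B=-0.3774, C=(l²−L²−A²−y'²−z²)/(2L)=-0.1767
  √(A²+B²)=0.3939;  θ2 = -1.8617+2.0359 ≈ 0.1742
arm 3 (φ=240.0°): x'=-0.1522, y'=-0.1234
  A=0.2222, B=-0.3774, C=(l²−L²−A²−y'²−z²)/(2L)=-0.3331
  √(A²+B²)=0.4379;  θ3 = -1.0387+2.4350 ≈ 1.3963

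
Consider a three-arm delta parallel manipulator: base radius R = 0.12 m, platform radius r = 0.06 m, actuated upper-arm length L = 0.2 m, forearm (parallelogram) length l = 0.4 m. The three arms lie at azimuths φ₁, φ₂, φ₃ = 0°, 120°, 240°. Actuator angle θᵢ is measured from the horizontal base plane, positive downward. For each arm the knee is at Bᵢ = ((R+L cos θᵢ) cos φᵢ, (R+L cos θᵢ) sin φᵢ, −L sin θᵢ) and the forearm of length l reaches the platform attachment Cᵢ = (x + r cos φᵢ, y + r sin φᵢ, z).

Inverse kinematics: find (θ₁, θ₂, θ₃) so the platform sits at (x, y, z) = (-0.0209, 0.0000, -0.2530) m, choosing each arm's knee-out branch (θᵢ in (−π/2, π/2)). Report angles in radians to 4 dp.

θ₁ = -0.1746, θ₂ = -0.3487, θ₃ = -0.3487

φ1=0.0° → target in arm frame (-0.0209, 0.0000)
  A cos θ + B sin θ = C:  0.0809·cos θ + -0.2530·sin θ = 0.1236
  γ=atan2(-0.2530,0.0809)=-1.2613;  ψ=arccos(0.4654)=1.0867;  θ1=γ+ψ≈-0.1746
φ2=120.0° → target in arm frame (0.0104, 0.0181)
  e−x'=0.0496;  (l²−L²−(e−x')²−y'²−z²)/2L = 0.1330
  √(A²+B²)=0.2578;  θ2 = -1.3774+1.0287 ≈ -0.3487
rotate P by −φ3: (0.0105, -0.0181, -0.2530)
  A=0.0495, B=-0.2530, C=(l²−L²−A²−y'²−z²)/(2L)=0.1330
  γ=atan2(-0.2530,0.0495)=-1.3774;  ψ=arccos(0.5160)=1.0287;  θ3=γ+ψ≈-0.3487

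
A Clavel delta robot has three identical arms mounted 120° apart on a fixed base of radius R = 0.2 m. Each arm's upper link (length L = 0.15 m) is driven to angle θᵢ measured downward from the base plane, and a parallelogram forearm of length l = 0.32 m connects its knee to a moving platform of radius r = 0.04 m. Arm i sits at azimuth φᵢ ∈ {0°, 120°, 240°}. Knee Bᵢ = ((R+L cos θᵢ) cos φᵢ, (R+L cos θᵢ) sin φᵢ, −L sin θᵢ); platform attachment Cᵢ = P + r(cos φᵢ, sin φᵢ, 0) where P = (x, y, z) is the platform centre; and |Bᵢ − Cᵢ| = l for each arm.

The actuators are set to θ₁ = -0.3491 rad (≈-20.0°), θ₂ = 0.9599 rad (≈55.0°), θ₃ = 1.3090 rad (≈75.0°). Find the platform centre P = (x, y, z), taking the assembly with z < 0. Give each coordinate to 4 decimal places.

centre 1 = (0.3010·cos0.0°, 0.3010·sin0.0°, 0.0513) = (0.3010, 0.0000, 0.0513)
arm 2 at φ=120.0°: e+L cos θ2 = 0.2460;  centre 2 = (-0.1230, 0.2131, -0.1229)
φ3=240.0°: virtual centre (-0.0994, -0.1722, -0.1449), radius l
subtract pairs → two planes through P
linear system: -0.8479x+0.4262y = -0.0176−-0.3484z; -0.8007x+-0.3444y = -0.0327−-0.3924z
Cramer: x(z) = 0.0315-0.4535z;  y(z) = 0.0215-0.0849z
quadratic in z: (1.2129)z²+(0.1381)z+(-0.0267)=0, √Δ=0.3857 → z ∈ {-0.2159, 0.1021}; z = -0.2159 (taking z<0)
x = 0.1295, y = 0.0399

(0.1295, 0.0399, -0.2159)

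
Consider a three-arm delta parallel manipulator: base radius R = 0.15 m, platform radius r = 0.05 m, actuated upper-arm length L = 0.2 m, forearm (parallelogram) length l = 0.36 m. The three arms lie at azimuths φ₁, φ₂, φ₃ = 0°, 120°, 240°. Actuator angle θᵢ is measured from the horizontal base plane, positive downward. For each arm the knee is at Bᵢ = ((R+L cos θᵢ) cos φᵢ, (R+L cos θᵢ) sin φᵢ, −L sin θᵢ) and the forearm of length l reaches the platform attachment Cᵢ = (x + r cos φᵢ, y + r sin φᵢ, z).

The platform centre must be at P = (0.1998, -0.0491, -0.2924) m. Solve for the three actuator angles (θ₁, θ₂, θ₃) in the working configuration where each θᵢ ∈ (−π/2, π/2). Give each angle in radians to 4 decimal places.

θ₁ = -0.2620, θ₂ = 1.2215, θ₃ = 0.9600

arm 1 (φ=0.0°): x'=0.1998, y'=-0.0491
  e−x'=-0.0998;  (l²−L²−(e−x')²−y'²−z²)/2L = -0.0207
  γ=atan2(-0.2924,-0.0998)=-1.8997;  ψ=arccos(-0.0669)=1.6378;  θ1=γ+ψ≈-0.2620
φ2=120.0° → target in arm frame (-0.1424, -0.1485)
  e−x'=0.2424;  (l²−L²−(e−x')²−y'²−z²)/2L = -0.1918
  √(A²+B²)=0.3798;  θ2 = -0.8786+2.1001 ≈ 1.2215
arm 3 (φ=240.0°): x'=-0.0574, y'=0.1976
  e−x'=0.1574;  (l²−L²−(e−x')²−y'²−z²)/2L = -0.1493
  θ3 = atan2(B,A) + arccos(C/0.3321) = 0.9600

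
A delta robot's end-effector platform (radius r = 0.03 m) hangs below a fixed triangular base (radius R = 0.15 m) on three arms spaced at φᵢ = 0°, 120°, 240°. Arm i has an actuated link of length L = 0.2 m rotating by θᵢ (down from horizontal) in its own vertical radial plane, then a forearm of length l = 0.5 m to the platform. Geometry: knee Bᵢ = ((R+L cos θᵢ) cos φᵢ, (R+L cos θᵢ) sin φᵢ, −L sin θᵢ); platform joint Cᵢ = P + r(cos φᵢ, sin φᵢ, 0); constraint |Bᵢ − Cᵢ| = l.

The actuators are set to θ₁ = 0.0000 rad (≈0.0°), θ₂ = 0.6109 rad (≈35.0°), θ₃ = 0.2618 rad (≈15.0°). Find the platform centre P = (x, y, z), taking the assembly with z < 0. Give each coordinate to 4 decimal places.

S1 = (0.3200·cos0.0°, 0.3200·sin0.0°, 0.0000) = (0.3200, 0.0000, 0.0000)
φ2=120.0°: virtual centre (-0.1419, 0.2458, -0.1147), radius l
arm 3 at φ=240.0°: (R−r)+L cos θ3 = 0.3132;  S3 = (-0.1566, -0.2712, -0.0518)
eliminate P² terms by subtracting sphere 1 from 2 and 3
plane₁₂: -0.9238x+0.4916y+-0.2294z = -0.0087
det = 0.9697;  x = 0.0057+-0.1808z,  y = -0.0070+0.1269z
sphere 1 gives Az²+Bz+C=0 with A=1.0488, B=0.1119, C=-0.1512;  B²−4AC=0.6467;  roots -0.4367, 0.3300;  negative root z = -0.4367
x = 0.0847, y = -0.0624

(0.0847, -0.0624, -0.4367)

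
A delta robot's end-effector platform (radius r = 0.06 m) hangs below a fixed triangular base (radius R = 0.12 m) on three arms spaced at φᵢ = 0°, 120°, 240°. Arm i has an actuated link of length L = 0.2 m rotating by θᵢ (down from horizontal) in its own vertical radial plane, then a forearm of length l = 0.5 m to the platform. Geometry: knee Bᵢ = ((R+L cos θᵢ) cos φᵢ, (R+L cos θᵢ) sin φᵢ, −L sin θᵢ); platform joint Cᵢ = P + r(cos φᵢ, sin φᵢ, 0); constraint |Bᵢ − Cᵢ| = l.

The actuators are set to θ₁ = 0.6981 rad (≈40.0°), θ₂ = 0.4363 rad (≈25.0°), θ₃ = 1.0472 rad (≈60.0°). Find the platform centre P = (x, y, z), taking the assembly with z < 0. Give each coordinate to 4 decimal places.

(0.0209, 0.1598, -0.5615)

S1 = (0.2132·cos0.0°, 0.2132·sin0.0°, -0.1286) = (0.2132, 0.0000, -0.1286)
φ2=120.0°: virtual centre (-0.1206, 0.2089, -0.0845), radius l
S3 = (0.1600·cos240.0°, 0.1600·sin240.0°, -0.1732) = (-0.0800, -0.1386, -0.1732)
eliminate P² terms by subtracting sphere 1 from 2 and 3
[-0.6677 0.4179 0.0881]·P = 0.0034;  [-0.5864 -0.2771 -0.0893]·P = -0.0064
Cramer: x(z) = 0.0040-0.0300z;  y(z) = 0.0145-0.2587z
quadratic in z: (1.0678)z²+(0.2622)z+(-0.1895)=0, √Δ=0.9371 → z ∈ {-0.5615, 0.3160}; z = -0.5615 (taking z<0)
x = 0.0209, y = 0.1598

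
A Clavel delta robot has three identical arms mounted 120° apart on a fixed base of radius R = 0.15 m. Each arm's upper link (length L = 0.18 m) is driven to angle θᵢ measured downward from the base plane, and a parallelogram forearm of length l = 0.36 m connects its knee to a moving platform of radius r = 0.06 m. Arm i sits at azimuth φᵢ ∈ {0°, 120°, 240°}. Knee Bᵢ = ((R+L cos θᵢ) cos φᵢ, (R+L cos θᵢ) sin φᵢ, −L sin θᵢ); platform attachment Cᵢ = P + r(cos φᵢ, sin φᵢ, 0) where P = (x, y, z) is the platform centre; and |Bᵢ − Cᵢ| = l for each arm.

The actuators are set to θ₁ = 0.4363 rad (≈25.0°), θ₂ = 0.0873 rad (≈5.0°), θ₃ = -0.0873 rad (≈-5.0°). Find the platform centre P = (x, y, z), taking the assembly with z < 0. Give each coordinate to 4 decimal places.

φ1=0.0°: virtual centre (0.2531, 0.0000, -0.0761), radius l
arm 2 at φ=120.0°: (R−r)+L cos θ2 = 0.2693;  centre 2 = (-0.1347, 0.2332, -0.0157)
centre 3 = (0.2693·cos240.0°, 0.2693·sin240.0°, 0.0157) = (-0.1347, -0.2332, 0.0157)
subtract pairs → two planes through P
plane₁₂: -0.7756x+0.4665y+0.1207z = 0.0029
det = 0.7236;  x = -0.0038+0.1962z,  y = 0.0000+0.0673z
quadratic in z: (1.0430)z²+(0.0514)z+(-0.0578)=0, √Δ=0.4938 → z ∈ {-0.2614, 0.2121}; z = -0.2614 (taking z<0)
x = -0.0550, y = -0.0176

(-0.0550, -0.0176, -0.2614)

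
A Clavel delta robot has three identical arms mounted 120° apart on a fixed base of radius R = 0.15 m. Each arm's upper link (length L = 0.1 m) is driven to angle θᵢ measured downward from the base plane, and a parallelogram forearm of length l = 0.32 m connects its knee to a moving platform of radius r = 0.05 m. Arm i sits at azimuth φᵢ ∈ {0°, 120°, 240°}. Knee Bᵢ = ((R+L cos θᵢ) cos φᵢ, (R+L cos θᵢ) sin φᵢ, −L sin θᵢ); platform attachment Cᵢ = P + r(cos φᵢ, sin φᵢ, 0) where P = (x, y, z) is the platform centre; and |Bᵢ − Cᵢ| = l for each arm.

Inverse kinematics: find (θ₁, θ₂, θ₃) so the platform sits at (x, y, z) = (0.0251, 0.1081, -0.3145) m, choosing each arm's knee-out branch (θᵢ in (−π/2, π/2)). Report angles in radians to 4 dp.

θ₁ = 0.6108, θ₂ = 0.2616, θ₃ = 1.3085

φ1=0.0° → target in arm frame (0.0251, 0.1081)
  e−x'=0.0749;  (l²−L²−(e−x')²−y'²−z²)/2L = -0.1190
  √(A²+B²)=0.3233;  θ1 = -1.3370+1.9478 ≈ 0.6108
rotate P by −φ2: (0.0811, -0.0758, -0.3145)
  A=0.0189, B=-0.3145, C=(l²−L²−A²−y'²−z²)/(2L)=-0.0631
  γ=atan2(-0.3145,0.0189)=-1.5107;  ψ=arccos(-0.2002)=1.7723;  θ2=γ+ψ≈0.2616
arm 3 (φ=240.0°): x'=-0.1062, y'=-0.0323
  A cos θ + B sin θ = C:  0.2062·cos θ + -0.3145·sin θ = -0.2503
  γ=atan2(-0.3145,0.2062)=-0.9905;  ψ=arccos(-0.6656)=2.2991;  θ3=γ+ψ≈1.3085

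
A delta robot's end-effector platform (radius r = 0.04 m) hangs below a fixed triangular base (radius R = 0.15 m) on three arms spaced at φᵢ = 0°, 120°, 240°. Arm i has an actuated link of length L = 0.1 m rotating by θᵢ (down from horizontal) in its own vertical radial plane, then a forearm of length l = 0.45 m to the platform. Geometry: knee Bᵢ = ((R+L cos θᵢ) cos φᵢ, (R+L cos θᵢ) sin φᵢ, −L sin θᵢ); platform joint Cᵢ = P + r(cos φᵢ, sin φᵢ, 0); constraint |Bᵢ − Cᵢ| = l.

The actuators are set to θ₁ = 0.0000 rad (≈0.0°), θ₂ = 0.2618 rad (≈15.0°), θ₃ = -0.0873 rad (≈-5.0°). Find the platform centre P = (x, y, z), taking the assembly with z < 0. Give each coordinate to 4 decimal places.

S1 = (0.2100·cos0.0°, 0.2100·sin0.0°, 0.0000) = (0.2100, 0.0000, 0.0000)
φ2=120.0°: virtual centre (-0.1033, 0.1789, -0.0259), radius l
φ3=240.0°: virtual centre (-0.1048, -0.1815, 0.0087), radius l
eliminate P² terms by subtracting sphere 1 from 2 and 3
linear system: -0.6266x+0.3578y = -0.0007−-0.0518z; -0.6296x+-0.3631y = -0.0001−0.0174z
Cramer: x(z) = 0.0007-0.0277z;  y(z) = -0.0009+0.0961z
sphere 1 gives Az²+Bz+C=0 with A=1.0100, B=0.0114, C=-0.1587;  B²−4AC=0.6412;  roots -0.4021, 0.3907;  negative root z = -0.4021
x = 0.0118, y = -0.0396

(0.0118, -0.0396, -0.4021)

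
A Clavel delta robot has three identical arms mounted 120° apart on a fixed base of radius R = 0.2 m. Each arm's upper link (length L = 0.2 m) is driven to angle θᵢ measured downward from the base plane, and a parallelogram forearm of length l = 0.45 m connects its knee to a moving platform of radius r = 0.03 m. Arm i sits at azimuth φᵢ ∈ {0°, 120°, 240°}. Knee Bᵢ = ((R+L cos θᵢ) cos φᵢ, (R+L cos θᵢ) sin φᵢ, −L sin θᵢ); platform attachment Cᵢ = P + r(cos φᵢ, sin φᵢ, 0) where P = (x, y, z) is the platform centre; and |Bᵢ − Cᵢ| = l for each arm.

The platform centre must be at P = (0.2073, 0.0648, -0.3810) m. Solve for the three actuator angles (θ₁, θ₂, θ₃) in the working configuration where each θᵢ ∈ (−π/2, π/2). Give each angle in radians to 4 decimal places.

φ1=0.0° → target in arm frame (0.2073, 0.0648)
  e−x'=-0.0373;  (l²−L²−(e−x')²−y'²−z²)/2L = 0.0294
  √(A²+B²)=0.3828;  θ1 = -1.6684+1.4940 ≈ -0.1744
φ2=120.0° → target in arm frame (-0.0475, -0.2119)
  A=0.2175, B=-0.3810, C=(l²−L²−A²−y'²−z²)/(2L)=-0.1872
  θ2 = atan2(B,A) + arccos(C/0.4387) = 0.9597
arm 3 (φ=240.0°): x'=-0.1598, y'=0.1471
  A cos θ + B sin θ = C:  0.3298·cos θ + -0.3810·sin θ = -0.2826
  θ3 = atan2(B,A) + arccos(C/0.5039) = 1.3089

θ₁ = -0.1744, θ₂ = 0.9597, θ₃ = 1.3089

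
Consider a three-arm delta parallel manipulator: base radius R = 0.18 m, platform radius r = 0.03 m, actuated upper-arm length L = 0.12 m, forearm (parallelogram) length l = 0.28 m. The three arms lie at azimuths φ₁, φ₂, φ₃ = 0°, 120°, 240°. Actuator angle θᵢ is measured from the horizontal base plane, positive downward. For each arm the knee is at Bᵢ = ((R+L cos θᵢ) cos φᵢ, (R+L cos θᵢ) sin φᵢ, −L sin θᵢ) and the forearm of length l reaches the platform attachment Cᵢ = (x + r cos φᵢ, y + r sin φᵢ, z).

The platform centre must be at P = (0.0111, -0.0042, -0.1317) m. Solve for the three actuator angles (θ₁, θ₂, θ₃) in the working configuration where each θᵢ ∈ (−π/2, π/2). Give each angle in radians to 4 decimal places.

rotate P by −φ1: (0.0111, -0.0042, -0.1317)
  e−x'=0.1389;  (l²−L²−(e−x')²−y'²−z²)/2L = 0.1139
  √(A²+B²)=0.1914;  θ1 = -0.7588+0.9332 ≈ 0.1744
arm 2 (φ=120.0°): x'=-0.0092, y'=-0.0075
  e−x'=0.1592;  (l²−L²−(e−x')²−y'²−z²)/2L = 0.0886
  √(A²+B²)=0.2066;  θ2 = -0.6912+1.1277 ≈ 0.4365
rotate P by −φ3: (-0.0019, 0.0117, -0.1317)
  A=0.1519, B=-0.1317, C=(l²−L²−A²−y'²−z²)/(2L)=0.0977
  γ=atan2(-0.1317,0.1519)=-0.7142;  ψ=arccos(0.4858)=1.0635;  θ3=γ+ψ≈0.3493

θ₁ = 0.1744, θ₂ = 0.4365, θ₃ = 0.3493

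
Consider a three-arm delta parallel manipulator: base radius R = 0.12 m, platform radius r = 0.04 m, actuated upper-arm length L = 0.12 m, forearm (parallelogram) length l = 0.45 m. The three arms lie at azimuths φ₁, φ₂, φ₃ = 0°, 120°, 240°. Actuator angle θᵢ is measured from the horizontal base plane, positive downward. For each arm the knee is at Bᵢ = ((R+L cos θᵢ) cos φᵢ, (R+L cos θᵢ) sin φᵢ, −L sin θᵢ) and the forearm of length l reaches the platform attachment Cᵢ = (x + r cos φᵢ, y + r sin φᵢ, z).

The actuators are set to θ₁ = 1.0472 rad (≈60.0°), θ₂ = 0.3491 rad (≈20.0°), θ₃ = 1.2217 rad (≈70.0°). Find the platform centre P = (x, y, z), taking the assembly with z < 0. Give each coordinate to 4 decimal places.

(-0.0461, 0.1437, -0.4876)

centre 1 = (0.1400·cos0.0°, 0.1400·sin0.0°, -0.1039) = (0.1400, 0.0000, -0.1039)
centre 2 = (0.1928·cos120.0°, 0.1928·sin120.0°, -0.0410) = (-0.0964, 0.1669, -0.0410)
centre 3 = (0.1210·cos240.0°, 0.1210·sin240.0°, -0.1128) = (-0.0605, -0.1048, -0.1128)
eliminate P² terms by subtracting sphere 1 from 2 and 3
linear system: -0.4728x+0.3339y = 0.0084−0.1258z; -0.4010x+-0.2097y = -0.0030−-0.0177z
Cramer: x(z) = -0.0033+0.0878z;  y(z) = 0.0207-0.2523z
sphere 1 gives Az²+Bz+C=0 with A=1.0714, B=0.1722, C=-0.1708;  B²−4AC=0.7614;  roots -0.4876, 0.3268;  negative root z = -0.4876
x = -0.0461, y = 0.1437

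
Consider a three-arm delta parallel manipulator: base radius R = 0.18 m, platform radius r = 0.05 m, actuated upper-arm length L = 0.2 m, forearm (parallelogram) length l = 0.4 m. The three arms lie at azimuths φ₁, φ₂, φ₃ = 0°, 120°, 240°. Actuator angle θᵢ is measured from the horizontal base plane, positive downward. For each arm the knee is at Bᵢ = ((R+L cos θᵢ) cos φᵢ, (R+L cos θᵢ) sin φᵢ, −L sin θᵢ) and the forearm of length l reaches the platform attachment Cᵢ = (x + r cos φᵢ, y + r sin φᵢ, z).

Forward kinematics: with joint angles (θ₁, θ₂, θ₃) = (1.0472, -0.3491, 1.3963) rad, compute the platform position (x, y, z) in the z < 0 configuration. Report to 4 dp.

(-0.0575, 0.2382, -0.3167)

φ1=0.0°: virtual centre (0.2300, 0.0000, -0.1732), radius l
O2 = (0.3179·cos120.0°, 0.3179·sin120.0°, 0.0684) = (-0.1590, 0.2753, 0.0684)
arm 3 at φ=240.0°: ρ3 = 0.1647;  O3 = (-0.0824, -0.1427, -0.1970)
subtract pairs → two planes through P
[-0.7779 0.5507 0.4832]·P = 0.0229;  [-0.6247 -0.2853 -0.0475]·P = -0.0170
Cramer: x(z) = 0.0050+0.1974z;  y(z) = 0.0486-0.5987z
quadratic in z: (1.3974)z²+(0.1994)z+(-0.0770)=0, √Δ=0.6857 → z ∈ {-0.3167, 0.1740}; z = -0.3167 (taking z<0)
x = -0.0575, y = 0.2382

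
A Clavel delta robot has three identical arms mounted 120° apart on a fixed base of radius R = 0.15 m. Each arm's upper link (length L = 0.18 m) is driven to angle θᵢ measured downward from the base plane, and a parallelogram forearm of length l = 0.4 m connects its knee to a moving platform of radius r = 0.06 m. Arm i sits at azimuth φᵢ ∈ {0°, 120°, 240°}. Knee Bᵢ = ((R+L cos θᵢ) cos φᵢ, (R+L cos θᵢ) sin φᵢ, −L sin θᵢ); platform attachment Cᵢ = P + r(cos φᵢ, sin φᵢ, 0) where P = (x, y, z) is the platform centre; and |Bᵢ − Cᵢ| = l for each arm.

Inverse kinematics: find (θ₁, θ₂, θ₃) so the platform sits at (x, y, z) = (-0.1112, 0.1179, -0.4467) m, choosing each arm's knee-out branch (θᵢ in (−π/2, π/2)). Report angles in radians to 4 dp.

θ₁ = 1.2216, θ₂ = 0.3492, θ₃ = 1.0470

rotate P by −φ1: (-0.1112, 0.1179, -0.4467)
  e−x'=0.2012;  (l²−L²−(e−x')²−y'²−z²)/2L = -0.3509
  θ1 = atan2(B,A) + arccos(C/0.4899) = 1.2216
φ2=120.0° → target in arm frame (0.1577, 0.0374)
  A=-0.0677, B=-0.4467, C=(l²−L²−A²−y'²−z²)/(2L)=-0.2164
  γ=atan2(-0.4467,-0.0677)=-1.7212;  ψ=arccos(-0.4791)=2.0704;  θ2=γ+ψ≈0.3492
arm 3 (φ=240.0°): x'=-0.0465, y'=-0.1553
  A=0.1365, B=-0.4467, C=(l²−L²−A²−y'²−z²)/(2L)=-0.3185
  θ3 = atan2(B,A) + arccos(C/0.4671) = 1.0470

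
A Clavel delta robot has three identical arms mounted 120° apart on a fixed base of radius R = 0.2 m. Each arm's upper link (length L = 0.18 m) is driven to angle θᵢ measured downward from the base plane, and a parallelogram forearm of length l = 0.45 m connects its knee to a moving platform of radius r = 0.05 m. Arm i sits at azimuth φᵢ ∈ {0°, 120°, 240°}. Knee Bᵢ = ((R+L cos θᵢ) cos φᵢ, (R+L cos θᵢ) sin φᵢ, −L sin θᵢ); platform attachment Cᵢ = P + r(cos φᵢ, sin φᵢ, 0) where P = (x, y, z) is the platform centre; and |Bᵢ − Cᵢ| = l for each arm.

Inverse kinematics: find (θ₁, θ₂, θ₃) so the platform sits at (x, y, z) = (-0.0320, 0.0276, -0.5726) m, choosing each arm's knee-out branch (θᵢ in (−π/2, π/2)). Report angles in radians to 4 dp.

θ₁ = 1.3966, θ₂ = 1.1346, θ₃ = 1.3093

rotate P by −φ1: (-0.0320, 0.0276, -0.5726)
  A=0.1820, B=-0.5726, C=(l²−L²−A²−y'²−z²)/(2L)=-0.5324
  √(A²+B²)=0.6008;  θ1 = -1.2630+2.6596 ≈ 1.3966
rotate P by −φ2: (0.0399, 0.0139, -0.5726)
  A cos θ + B sin θ = C:  0.1101·cos θ + -0.5726·sin θ = -0.4725
  γ=atan2(-0.5726,0.1101)=-1.3808;  ψ=arccos(-0.8103)=2.5154;  θ2=γ+ψ≈1.1346
rotate P by −φ3: (-0.0079, -0.0415, -0.5726)
  A=0.1579, B=-0.5726, C=(l²−L²−A²−y'²−z²)/(2L)=-0.5123
  √(A²+B²)=0.5940;  θ3 = -1.3017+2.6110 ≈ 1.3093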